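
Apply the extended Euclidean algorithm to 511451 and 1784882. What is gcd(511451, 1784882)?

1

Repeated division:
1784882 = 3×511451 + 250529
511451 = 2×250529 + 10393
250529 = 24×10393 + 1097
10393 = 9×1097 + 520
1097 = 2×520 + 57
520 = 9×57 + 7
57 = 8×7 + 1
7 = 7×1 + 0
gcd(511451, 1784882) = 1.
Express as a combination:
1 = 57 − 8·7
1 = −8·520 + 73·57
1 = 73·1097 − 154·520
1 = −154·10393 + 1459·1097
1 = 1459·250529 − 35170·10393
1 = −35170·511451 + 71799·250529
1 = 71799·1784882 − 250567·511451
So 1 = (71799)·1784882 + (-250567)·511451.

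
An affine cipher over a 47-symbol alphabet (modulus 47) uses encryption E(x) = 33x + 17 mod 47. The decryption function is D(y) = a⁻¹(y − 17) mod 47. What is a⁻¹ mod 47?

10

Extended Euclidean algorithm:
47 = 1×33 + 14
33 = 2×14 + 5
14 = 2×5 + 4
5 = 1×4 + 1
4 = 4×1 + 0
gcd = 1, so the inverse exists. Back-substitute:
1 = 5 − 4
1 = −14 + 3·5
1 = 3·33 − 7·14
1 = −7·47 + 10·33
So 33·10 ≡ 1 (mod 47).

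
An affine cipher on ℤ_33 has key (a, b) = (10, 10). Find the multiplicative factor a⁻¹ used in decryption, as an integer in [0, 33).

Apply the Euclidean algorithm to 33 and 10:
33 = 3·10 + 3
10 = 3·3 + 1
3 = 3·1 + 0
The gcd is 1. Working backward:
1 = 10 − 3·3
1 = −3·33 + 10·10
So 10·10 ≡ 1 (mod 33).

10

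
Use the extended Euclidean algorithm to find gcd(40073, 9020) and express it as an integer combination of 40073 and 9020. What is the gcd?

11

Apply Euclid's algorithm to 40073 and 9020:
40073 = 4*9020 + 3993
9020 = 2*3993 + 1034
3993 = 3*1034 + 891
1034 = 1*891 + 143
891 = 6*143 + 33
143 = 4*33 + 11
33 = 3*11 + 0
gcd(40073, 9020) = 11.
Express as a combination:
11 = 143 − 4·33
11 = −4·891 + 25·143
11 = 25·1034 − 29·891
11 = −29·3993 + 112·1034
11 = 112·9020 − 253·3993
11 = −253·40073 + 1124·9020
So 11 = (-253)·40073 + (1124)·9020.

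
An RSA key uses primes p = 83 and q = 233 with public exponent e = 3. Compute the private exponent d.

12683

φ(n) = (p−1)(q−1) = 82·232 = 19024.
Need d with 3·d ≡ 1 (mod 19024). Apply the extended Euclidean algorithm:
19024 = 6341×3 + 1
3 = 3×1 + 0
Back-substitute:
1 = 19024 − 6341·3
So 3·(-6341) ≡ 1 (mod 19024), hence d ≡ -6341 ≡ 12683 (mod 19024).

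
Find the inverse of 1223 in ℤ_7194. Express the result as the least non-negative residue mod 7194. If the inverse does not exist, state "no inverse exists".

Extended Euclidean algorithm:
7194 = 5*1223 + 1079
1223 = 1*1079 + 144
1079 = 7*144 + 71
144 = 2*71 + 2
71 = 35*2 + 1
2 = 2*1 + 0
Since gcd(1223, 7194) = 1, back-substitute to write 1 as a combination:
1 = 71 − 35·2
1 = −35·144 + 71·71
1 = 71·1079 − 532·144
1 = −532·1223 + 603·1079
1 = 603·7194 − 3547·1223
Thus 1223·(-3547) ≡ 1 (mod 7194); reducing, -3547 mod 7194 = 3647.

3647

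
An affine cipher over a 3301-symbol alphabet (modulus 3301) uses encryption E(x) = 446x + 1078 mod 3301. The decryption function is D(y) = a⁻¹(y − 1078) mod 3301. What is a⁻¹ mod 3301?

Apply the Euclidean algorithm to 3301 and 446:
3301 = 7·446 + 179
446 = 2·179 + 88
179 = 2·88 + 3
88 = 29·3 + 1
3 = 3·1 + 0
Since gcd(446, 3301) = 1, back-substitute to write 1 as a combination:
1 = 88 − 29·3
1 = −29·179 + 59·88
1 = 59·446 − 147·179
1 = −147·3301 + 1088·446
So 446·1088 ≡ 1 (mod 3301).

1088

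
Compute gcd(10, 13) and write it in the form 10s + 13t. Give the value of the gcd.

Apply Euclid's algorithm to 13 and 10:
13 = 1*10 + 3
10 = 3*3 + 1
3 = 3*1 + 0
gcd(10, 13) = 1.
Back-substituting:
1 = 10 − 3·3
1 = −3·13 + 4·10
So 1 = (-3)·13 + (4)·10.

1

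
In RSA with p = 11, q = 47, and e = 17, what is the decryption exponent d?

φ(n) = (p−1)(q−1) = 10·46 = 460.
Need d with 17·d ≡ 1 (mod 460). Apply the extended Euclidean algorithm:
460 = 27*17 + 1
17 = 17*1 + 0
Back-substitute:
1 = 460 − 27·17
So 17·(-27) ≡ 1 (mod 460), hence d ≡ -27 ≡ 433 (mod 460).

433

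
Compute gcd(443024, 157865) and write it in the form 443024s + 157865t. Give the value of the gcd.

Repeated division:
443024 = 2·157865 + 127294
157865 = 1·127294 + 30571
127294 = 4·30571 + 5010
30571 = 6·5010 + 511
5010 = 9·511 + 411
511 = 1·411 + 100
411 = 4·100 + 11
100 = 9·11 + 1
11 = 11·1 + 0
gcd(443024, 157865) = 1.
Back-substituting:
1 = 100 − 9·11
1 = −9·411 + 37·100
1 = 37·511 − 46·411
1 = −46·5010 + 451·511
1 = 451·30571 − 2752·5010
1 = −2752·127294 + 11459·30571
1 = 11459·157865 − 14211·127294
1 = −14211·443024 + 39881·157865
So 1 = (-14211)·443024 + (39881)·157865.

1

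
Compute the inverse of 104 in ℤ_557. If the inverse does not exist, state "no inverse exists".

Run Euclid on (557, 104):
557 = 5×104 + 37
104 = 2×37 + 30
37 = 1×30 + 7
30 = 4×7 + 2
7 = 3×2 + 1
2 = 2×1 + 0
Since gcd(104, 557) = 1, back-substitute to write 1 as a combination:
1 = 7 − 3·2
1 = −3·30 + 13·7
1 = 13·37 − 16·30
1 = −16·104 + 45·37
1 = 45·557 − 241·104
So 104·(-241) ≡ 1 (mod 557), and -241 ≡ 316 (mod 557).

316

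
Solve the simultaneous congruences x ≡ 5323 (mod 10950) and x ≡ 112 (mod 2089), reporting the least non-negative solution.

Write x = 5323 + 10950·k. Then 10950·k ≡ 112 − 5323 ≡ 1056 (mod 2089).
Need 10950⁻¹ mod 2089. Extended Euclid on (2089, 505):
2089 = 4·505 + 69
505 = 7·69 + 22
69 = 3·22 + 3
22 = 7·3 + 1
3 = 3·1 + 0
Back-substitute:
1 = 22 − 7·3
1 = −7·69 + 22·22
1 = 22·505 − 161·69
1 = −161·2089 + 666·505
10950⁻¹ ≡ 666 (mod 2089), so k ≡ 666·1056 ≡ 1392 (mod 2089).
x = 5323 + 10950·1392 = 15247723.

15247723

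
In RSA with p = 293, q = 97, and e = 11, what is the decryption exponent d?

φ(n) = (p−1)(q−1) = 292·96 = 28032.
Need d with 11·d ≡ 1 (mod 28032). Apply the extended Euclidean algorithm:
28032 = 2548·11 + 4
11 = 2·4 + 3
4 = 1·3 + 1
3 = 3·1 + 0
Back-substitute:
1 = 4 − 3
1 = −11 + 3·4
1 = 3·28032 − 7645·11
So 11·(-7645) ≡ 1 (mod 28032), hence d ≡ -7645 ≡ 20387 (mod 28032).

20387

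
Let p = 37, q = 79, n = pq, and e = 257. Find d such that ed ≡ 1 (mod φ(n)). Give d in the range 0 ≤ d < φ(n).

2513

φ(n) = (p−1)(q−1) = 36·78 = 2808.
Need d with 257·d ≡ 1 (mod 2808). Apply the extended Euclidean algorithm:
2808 = 10*257 + 238
257 = 1*238 + 19
238 = 12*19 + 10
19 = 1*10 + 9
10 = 1*9 + 1
9 = 9*1 + 0
Back-substitute:
1 = 10 − 9
1 = −19 + 2·10
1 = 2·238 − 25·19
1 = −25·257 + 27·238
1 = 27·2808 − 295·257
So 257·(-295) ≡ 1 (mod 2808), hence d ≡ -295 ≡ 2513 (mod 2808).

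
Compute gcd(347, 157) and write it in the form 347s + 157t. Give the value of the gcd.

1

Euclidean algorithm:
347 = 2×157 + 33
157 = 4×33 + 25
33 = 1×25 + 8
25 = 3×8 + 1
8 = 8×1 + 0
gcd(347, 157) = 1.
Back-substituting:
1 = 25 − 3·8
1 = −3·33 + 4·25
1 = 4·157 − 19·33
1 = −19·347 + 42·157
So 1 = (-19)·347 + (42)·157.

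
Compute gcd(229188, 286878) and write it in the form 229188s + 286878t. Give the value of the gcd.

Euclidean algorithm:
286878 = 1·229188 + 57690
229188 = 3·57690 + 56118
57690 = 1·56118 + 1572
56118 = 35·1572 + 1098
1572 = 1·1098 + 474
1098 = 2·474 + 150
474 = 3·150 + 24
150 = 6·24 + 6
24 = 4·6 + 0
gcd(229188, 286878) = 6.
Working backward:
6 = 150 − 6·24
6 = −6·474 + 19·150
6 = 19·1098 − 44·474
6 = −44·1572 + 63·1098
6 = 63·56118 − 2249·1572
6 = −2249·57690 + 2312·56118
6 = 2312·229188 − 9185·57690
6 = −9185·286878 + 11497·229188
So 6 = (-9185)·286878 + (11497)·229188.

6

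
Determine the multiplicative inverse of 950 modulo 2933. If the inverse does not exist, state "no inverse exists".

Run Euclid on (2933, 950):
2933 = 3*950 + 83
950 = 11*83 + 37
83 = 2*37 + 9
37 = 4*9 + 1
9 = 9*1 + 0
The gcd is 1. Working backward:
1 = 37 − 4·9
1 = −4·83 + 9·37
1 = 9·950 − 103·83
1 = −103·2933 + 318·950
So 950·318 ≡ 1 (mod 2933).

318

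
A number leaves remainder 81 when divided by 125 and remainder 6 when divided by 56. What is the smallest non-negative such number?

Write x = 81 + 125·k. Then 125·k ≡ 6 − 81 ≡ 37 (mod 56).
Need 125⁻¹ mod 56. Extended Euclid on (56, 13):
56 = 4×13 + 4
13 = 3×4 + 1
4 = 4×1 + 0
Back-substitute:
1 = 13 − 3·4
1 = −3·56 + 13·13
125⁻¹ ≡ 13 (mod 56), so k ≡ 13·37 ≡ 33 (mod 56).
x = 81 + 125·33 = 4206.

4206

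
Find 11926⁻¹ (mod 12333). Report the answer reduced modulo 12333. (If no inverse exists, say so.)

Apply the Euclidean algorithm to 12333 and 11926:
12333 = 1·11926 + 407
11926 = 29·407 + 123
407 = 3·123 + 38
123 = 3·38 + 9
38 = 4·9 + 2
9 = 4·2 + 1
2 = 2·1 + 0
Since gcd(11926, 12333) = 1, back-substitute to write 1 as a combination:
1 = 9 − 4·2
1 = −4·38 + 17·9
1 = 17·123 − 55·38
1 = −55·407 + 182·123
1 = 182·11926 − 5333·407
1 = −5333·12333 + 5515·11926
So 11926·5515 ≡ 1 (mod 12333).

5515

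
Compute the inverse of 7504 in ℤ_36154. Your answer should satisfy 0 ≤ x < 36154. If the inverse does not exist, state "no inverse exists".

no inverse exists

Euclidean algorithm on 36154, 7504:
36154 = 4*7504 + 6138
7504 = 1*6138 + 1366
6138 = 4*1366 + 674
1366 = 2*674 + 18
674 = 37*18 + 8
18 = 2*8 + 2
8 = 4*2 + 0
The gcd is 2, not 1, hence no inverse exists.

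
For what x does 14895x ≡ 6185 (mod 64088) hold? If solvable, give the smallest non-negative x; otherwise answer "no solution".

37455

First find gcd(14895, 64088):
64088 = 4·14895 + 4508
14895 = 3·4508 + 1371
4508 = 3·1371 + 395
1371 = 3·395 + 186
395 = 2·186 + 23
186 = 8·23 + 2
23 = 11·2 + 1
2 = 2·1 + 0
gcd = 1, so a unique solution mod 64088 exists.
Back-substitute for the Bézout coefficients:
1 = 23 − 11·2
1 = −11·186 + 89·23
1 = 89·395 − 189·186
1 = −189·1371 + 656·395
1 = 656·4508 − 2157·1371
1 = −2157·14895 + 7127·4508
1 = 7127·64088 − 30665·14895
So 14895·(-30665) ≡ 1 (mod 64088), giving 14895⁻¹ ≡ 33423.
x ≡ 14895⁻¹·6185 ≡ 33423·6185 ≡ 37455 (mod 64088).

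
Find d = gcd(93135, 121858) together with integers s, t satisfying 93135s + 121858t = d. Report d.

Euclidean algorithm:
121858 = 1×93135 + 28723
93135 = 3×28723 + 6966
28723 = 4×6966 + 859
6966 = 8×859 + 94
859 = 9×94 + 13
94 = 7×13 + 3
13 = 4×3 + 1
3 = 3×1 + 0
gcd(93135, 121858) = 1.
Back-substituting:
1 = 13 − 4·3
1 = −4·94 + 29·13
1 = 29·859 − 265·94
1 = −265·6966 + 2149·859
1 = 2149·28723 − 8861·6966
1 = −8861·93135 + 28732·28723
1 = 28732·121858 − 37593·93135
So 1 = (28732)·121858 + (-37593)·93135.

1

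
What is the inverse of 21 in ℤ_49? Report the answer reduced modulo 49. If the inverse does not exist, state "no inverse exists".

no inverse exists

Euclidean algorithm on 49, 21:
49 = 2·21 + 7
21 = 3·7 + 0
Since gcd = 7 > 1, 21 is not a unit mod 49.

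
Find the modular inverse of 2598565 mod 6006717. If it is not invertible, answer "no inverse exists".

Apply the Euclidean algorithm to 6006717 and 2598565:
6006717 = 2*2598565 + 809587
2598565 = 3*809587 + 169804
809587 = 4*169804 + 130371
169804 = 1*130371 + 39433
130371 = 3*39433 + 12072
39433 = 3*12072 + 3217
12072 = 3*3217 + 2421
3217 = 1*2421 + 796
2421 = 3*796 + 33
796 = 24*33 + 4
33 = 8*4 + 1
4 = 4*1 + 0
Since gcd(2598565, 6006717) = 1, back-substitute to write 1 as a combination:
1 = 33 − 8·4
1 = −8·796 + 193·33
1 = 193·2421 − 587·796
1 = −587·3217 + 780·2421
1 = 780·12072 − 2927·3217
1 = −2927·39433 + 9561·12072
1 = 9561·130371 − 31610·39433
1 = −31610·169804 + 41171·130371
1 = 41171·809587 − 196294·169804
1 = −196294·2598565 + 630053·809587
1 = 630053·6006717 − 1456400·2598565
So 2598565·(-1456400) ≡ 1 (mod 6006717), and -1456400 ≡ 4550317 (mod 6006717).

4550317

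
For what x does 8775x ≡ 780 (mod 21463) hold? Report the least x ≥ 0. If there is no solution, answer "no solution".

First find gcd(8775, 21463):
21463 = 2×8775 + 3913
8775 = 2×3913 + 949
3913 = 4×949 + 117
949 = 8×117 + 13
117 = 9×13 + 0
gcd = 13 and 13 | 780, so solutions exist. Divide through by 13: 675x ≡ 60 (mod 1651).
Now find 675⁻¹ mod 1651:
1651 = 2*675 + 301
675 = 2*301 + 73
301 = 4*73 + 9
73 = 8*9 + 1
9 = 9*1 + 0
Back-substitute:
1 = 73 − 8·9
1 = −8·301 + 33·73
1 = 33·675 − 74·301
1 = −74·1651 + 181·675
So 675⁻¹ ≡ 181 (mod 1651).
Then x ≡ 181·60 ≡ 954 (mod 1651); the smallest non-negative solution is x = 954.

954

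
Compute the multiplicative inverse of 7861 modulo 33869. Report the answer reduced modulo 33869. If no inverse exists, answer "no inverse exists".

Extended Euclidean algorithm:
33869 = 4*7861 + 2425
7861 = 3*2425 + 586
2425 = 4*586 + 81
586 = 7*81 + 19
81 = 4*19 + 5
19 = 3*5 + 4
5 = 1*4 + 1
4 = 4*1 + 0
Since gcd(7861, 33869) = 1, back-substitute to write 1 as a combination:
1 = 5 − 4
1 = −19 + 4·5
1 = 4·81 − 17·19
1 = −17·586 + 123·81
1 = 123·2425 − 509·586
1 = −509·7861 + 1650·2425
1 = 1650·33869 − 7109·7861
Thus 7861·(-7109) ≡ 1 (mod 33869); reducing, -7109 mod 33869 = 26760.

26760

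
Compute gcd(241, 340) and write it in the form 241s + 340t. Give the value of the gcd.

Euclidean algorithm:
340 = 1×241 + 99
241 = 2×99 + 43
99 = 2×43 + 13
43 = 3×13 + 4
13 = 3×4 + 1
4 = 4×1 + 0
gcd(241, 340) = 1.
Back-substituting:
1 = 13 − 3·4
1 = −3·43 + 10·13
1 = 10·99 − 23·43
1 = −23·241 + 56·99
1 = 56·340 − 79·241
So 1 = (56)·340 + (-79)·241.

1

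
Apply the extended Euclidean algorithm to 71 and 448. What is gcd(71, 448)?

Repeated division:
448 = 6*71 + 22
71 = 3*22 + 5
22 = 4*5 + 2
5 = 2*2 + 1
2 = 2*1 + 0
gcd(71, 448) = 1.
Express as a combination:
1 = 5 − 2·2
1 = −2·22 + 9·5
1 = 9·71 − 29·22
1 = −29·448 + 183·71
So 1 = (-29)·448 + (183)·71.

1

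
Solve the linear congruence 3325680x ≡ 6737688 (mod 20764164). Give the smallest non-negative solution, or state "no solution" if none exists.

1123585

First find gcd(3325680, 20764164):
20764164 = 6*3325680 + 810084
3325680 = 4*810084 + 85344
810084 = 9*85344 + 41988
85344 = 2*41988 + 1368
41988 = 30*1368 + 948
1368 = 1*948 + 420
948 = 2*420 + 108
420 = 3*108 + 96
108 = 1*96 + 12
96 = 8*12 + 0
gcd = 12 and 12 | 6737688, so solutions exist. Divide through by 12: 277140x ≡ 561474 (mod 1730347).
Now find 277140⁻¹ mod 1730347:
1730347 = 6·277140 + 67507
277140 = 4·67507 + 7112
67507 = 9·7112 + 3499
7112 = 2·3499 + 114
3499 = 30·114 + 79
114 = 1·79 + 35
79 = 2·35 + 9
35 = 3·9 + 8
9 = 1·8 + 1
8 = 8·1 + 0
Back-substitute:
1 = 9 − 8
1 = −35 + 4·9
1 = 4·79 − 9·35
1 = −9·114 + 13·79
1 = 13·3499 − 399·114
1 = −399·7112 + 811·3499
1 = 811·67507 − 7698·7112
1 = −7698·277140 + 31603·67507
1 = 31603·1730347 − 197316·277140
So 277140·(-197316) ≡ 1 (mod 1730347), i.e. 277140⁻¹ ≡ 1533031.
Then x ≡ 1533031·561474 ≡ 1123585 (mod 1730347); the smallest non-negative solution is x = 1123585.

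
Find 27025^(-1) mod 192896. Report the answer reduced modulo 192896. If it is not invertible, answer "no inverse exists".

83825

Run Euclid on (192896, 27025):
192896 = 7·27025 + 3721
27025 = 7·3721 + 978
3721 = 3·978 + 787
978 = 1·787 + 191
787 = 4·191 + 23
191 = 8·23 + 7
23 = 3·7 + 2
7 = 3·2 + 1
2 = 2·1 + 0
Since gcd(27025, 192896) = 1, back-substitute to write 1 as a combination:
1 = 7 − 3·2
1 = −3·23 + 10·7
1 = 10·191 − 83·23
1 = −83·787 + 342·191
1 = 342·978 − 425·787
1 = −425·3721 + 1617·978
1 = 1617·27025 − 11744·3721
1 = −11744·192896 + 83825·27025
So 27025·83825 ≡ 1 (mod 192896).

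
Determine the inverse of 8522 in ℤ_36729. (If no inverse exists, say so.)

1349

gcd(36729, 8522) by repeated division:
36729 = 4·8522 + 2641
8522 = 3·2641 + 599
2641 = 4·599 + 245
599 = 2·245 + 109
245 = 2·109 + 27
109 = 4·27 + 1
27 = 27·1 + 0
gcd = 1, so the inverse exists. Back-substitute:
1 = 109 − 4·27
1 = −4·245 + 9·109
1 = 9·599 − 22·245
1 = −22·2641 + 97·599
1 = 97·8522 − 313·2641
1 = −313·36729 + 1349·8522
So 8522·1349 ≡ 1 (mod 36729).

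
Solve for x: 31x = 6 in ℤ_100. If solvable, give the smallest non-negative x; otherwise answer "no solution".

First find gcd(31, 100):
100 = 3×31 + 7
31 = 4×7 + 3
7 = 2×3 + 1
3 = 3×1 + 0
gcd = 1, so a unique solution mod 100 exists.
Back-substitute for the Bézout coefficients:
1 = 7 − 2·3
1 = −2·31 + 9·7
1 = 9·100 − 29·31
So 31·(-29) ≡ 1 (mod 100), giving 31⁻¹ ≡ 71.
x ≡ 31⁻¹·6 ≡ 71·6 ≡ 26 (mod 100).

26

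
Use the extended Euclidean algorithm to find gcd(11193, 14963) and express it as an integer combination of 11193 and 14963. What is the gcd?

Euclidean algorithm:
14963 = 1*11193 + 3770
11193 = 2*3770 + 3653
3770 = 1*3653 + 117
3653 = 31*117 + 26
117 = 4*26 + 13
26 = 2*13 + 0
gcd(11193, 14963) = 13.
Express as a combination:
13 = 117 − 4·26
13 = −4·3653 + 125·117
13 = 125·3770 − 129·3653
13 = −129·11193 + 383·3770
13 = 383·14963 − 512·11193
So 13 = (383)·14963 + (-512)·11193.

13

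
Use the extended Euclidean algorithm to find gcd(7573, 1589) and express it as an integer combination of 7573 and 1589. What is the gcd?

Euclidean algorithm:
7573 = 4*1589 + 1217
1589 = 1*1217 + 372
1217 = 3*372 + 101
372 = 3*101 + 69
101 = 1*69 + 32
69 = 2*32 + 5
32 = 6*5 + 2
5 = 2*2 + 1
2 = 2*1 + 0
gcd(7573, 1589) = 1.
Back-substituting:
1 = 5 − 2·2
1 = −2·32 + 13·5
1 = 13·69 − 28·32
1 = −28·101 + 41·69
1 = 41·372 − 151·101
1 = −151·1217 + 494·372
1 = 494·1589 − 645·1217
1 = −645·7573 + 3074·1589
So 1 = (-645)·7573 + (3074)·1589.

1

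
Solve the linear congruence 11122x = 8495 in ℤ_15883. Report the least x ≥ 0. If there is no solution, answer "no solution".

5029

First find gcd(11122, 15883):
15883 = 1*11122 + 4761
11122 = 2*4761 + 1600
4761 = 2*1600 + 1561
1600 = 1*1561 + 39
1561 = 40*39 + 1
39 = 39*1 + 0
gcd = 1, so a unique solution mod 15883 exists.
Back-substitute for the Bézout coefficients:
1 = 1561 − 40·39
1 = −40·1600 + 41·1561
1 = 41·4761 − 122·1600
1 = −122·11122 + 285·4761
1 = 285·15883 − 407·11122
So 11122·(-407) ≡ 1 (mod 15883), giving 11122⁻¹ ≡ 15476.
x ≡ 11122⁻¹·8495 ≡ 15476·8495 ≡ 5029 (mod 15883).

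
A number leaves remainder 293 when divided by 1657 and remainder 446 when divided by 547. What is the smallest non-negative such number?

Write x = 293 + 1657·k. Then 1657·k ≡ 446 − 293 ≡ 153 (mod 547).
Need 1657⁻¹ mod 547. Extended Euclid on (547, 16):
547 = 34×16 + 3
16 = 5×3 + 1
3 = 3×1 + 0
Back-substitute:
1 = 16 − 5·3
1 = −5·547 + 171·16
1657⁻¹ ≡ 171 (mod 547), so k ≡ 171·153 ≡ 454 (mod 547).
x = 293 + 1657·454 = 752571.

752571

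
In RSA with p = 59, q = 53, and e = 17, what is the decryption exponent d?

2129

φ(n) = (p−1)(q−1) = 58·52 = 3016.
Need d with 17·d ≡ 1 (mod 3016). Apply the extended Euclidean algorithm:
3016 = 177·17 + 7
17 = 2·7 + 3
7 = 2·3 + 1
3 = 3·1 + 0
Back-substitute:
1 = 7 − 2·3
1 = −2·17 + 5·7
1 = 5·3016 − 887·17
So 17·(-887) ≡ 1 (mod 3016), hence d ≡ -887 ≡ 2129 (mod 3016).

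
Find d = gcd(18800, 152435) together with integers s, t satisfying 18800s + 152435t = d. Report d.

Euclidean algorithm:
152435 = 8*18800 + 2035
18800 = 9*2035 + 485
2035 = 4*485 + 95
485 = 5*95 + 10
95 = 9*10 + 5
10 = 2*5 + 0
gcd(18800, 152435) = 5.
Working backward:
5 = 95 − 9·10
5 = −9·485 + 46·95
5 = 46·2035 − 193·485
5 = −193·18800 + 1783·2035
5 = 1783·152435 − 14457·18800
So 5 = (1783)·152435 + (-14457)·18800.

5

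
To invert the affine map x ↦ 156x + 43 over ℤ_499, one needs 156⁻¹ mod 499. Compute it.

16

gcd(499, 156) by repeated division:
499 = 3·156 + 31
156 = 5·31 + 1
31 = 31·1 + 0
Since gcd(156, 499) = 1, back-substitute to write 1 as a combination:
1 = 156 − 5·31
1 = −5·499 + 16·156
So 156·16 ≡ 1 (mod 499).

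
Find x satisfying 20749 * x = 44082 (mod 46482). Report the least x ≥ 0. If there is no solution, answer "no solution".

First find gcd(20749, 46482):
46482 = 2×20749 + 4984
20749 = 4×4984 + 813
4984 = 6×813 + 106
813 = 7×106 + 71
106 = 1×71 + 35
71 = 2×35 + 1
35 = 35×1 + 0
gcd = 1, so a unique solution mod 46482 exists.
Back-substitute for the Bézout coefficients:
1 = 71 − 2·35
1 = −2·106 + 3·71
1 = 3·813 − 23·106
1 = −23·4984 + 141·813
1 = 141·20749 − 587·4984
1 = −587·46482 + 1315·20749
So 20749·(1315) ≡ 1 (mod 46482), giving 20749⁻¹ ≡ 1315.
x ≡ 20749⁻¹·44082 ≡ 1315·44082 ≡ 4776 (mod 46482).

4776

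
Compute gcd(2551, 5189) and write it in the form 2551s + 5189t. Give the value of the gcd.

1

Apply Euclid's algorithm to 5189 and 2551:
5189 = 2×2551 + 87
2551 = 29×87 + 28
87 = 3×28 + 3
28 = 9×3 + 1
3 = 3×1 + 0
gcd(2551, 5189) = 1.
Working backward:
1 = 28 − 9·3
1 = −9·87 + 28·28
1 = 28·2551 − 821·87
1 = −821·5189 + 1670·2551
So 1 = (-821)·5189 + (1670)·2551.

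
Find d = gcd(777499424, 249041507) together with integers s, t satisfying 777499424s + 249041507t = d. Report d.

13

Apply Euclid's algorithm to 777499424 and 249041507:
777499424 = 3*249041507 + 30374903
249041507 = 8*30374903 + 6042283
30374903 = 5*6042283 + 163488
6042283 = 36*163488 + 156715
163488 = 1*156715 + 6773
156715 = 23*6773 + 936
6773 = 7*936 + 221
936 = 4*221 + 52
221 = 4*52 + 13
52 = 4*13 + 0
gcd(777499424, 249041507) = 13.
Working backward:
13 = 221 − 4·52
13 = −4·936 + 17·221
13 = 17·6773 − 123·936
13 = −123·156715 + 2846·6773
13 = 2846·163488 − 2969·156715
13 = −2969·6042283 + 109730·163488
13 = 109730·30374903 − 551619·6042283
13 = −551619·249041507 + 4522682·30374903
13 = 4522682·777499424 − 14119665·249041507
So 13 = (4522682)·777499424 + (-14119665)·249041507.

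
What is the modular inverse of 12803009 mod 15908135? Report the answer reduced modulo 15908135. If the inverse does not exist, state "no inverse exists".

1720094

gcd(15908135, 12803009) by repeated division:
15908135 = 1*12803009 + 3105126
12803009 = 4*3105126 + 382505
3105126 = 8*382505 + 45086
382505 = 8*45086 + 21817
45086 = 2*21817 + 1452
21817 = 15*1452 + 37
1452 = 39*37 + 9
37 = 4*9 + 1
9 = 9*1 + 0
The gcd is 1. Working backward:
1 = 37 − 4·9
1 = −4·1452 + 157·37
1 = 157·21817 − 2359·1452
1 = −2359·45086 + 4875·21817
1 = 4875·382505 − 41359·45086
1 = −41359·3105126 + 335747·382505
1 = 335747·12803009 − 1384347·3105126
1 = −1384347·15908135 + 1720094·12803009
So 12803009·1720094 ≡ 1 (mod 15908135).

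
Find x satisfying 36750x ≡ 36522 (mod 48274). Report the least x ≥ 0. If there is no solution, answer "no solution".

10440

First find gcd(36750, 48274):
48274 = 1×36750 + 11524
36750 = 3×11524 + 2178
11524 = 5×2178 + 634
2178 = 3×634 + 276
634 = 2×276 + 82
276 = 3×82 + 30
82 = 2×30 + 22
30 = 1×22 + 8
22 = 2×8 + 6
8 = 1×6 + 2
6 = 3×2 + 0
gcd = 2 and 2 | 36522, so solutions exist. Divide through by 2: 18375x ≡ 18261 (mod 24137).
Now find 18375⁻¹ mod 24137:
24137 = 1·18375 + 5762
18375 = 3·5762 + 1089
5762 = 5·1089 + 317
1089 = 3·317 + 138
317 = 2·138 + 41
138 = 3·41 + 15
41 = 2·15 + 11
15 = 1·11 + 4
11 = 2·4 + 3
4 = 1·3 + 1
3 = 3·1 + 0
Back-substitute:
1 = 4 − 3
1 = −11 + 3·4
1 = 3·15 − 4·11
1 = −4·41 + 11·15
1 = 11·138 − 37·41
1 = −37·317 + 85·138
1 = 85·1089 − 292·317
1 = −292·5762 + 1545·1089
1 = 1545·18375 − 4927·5762
1 = −4927·24137 + 6472·18375
So 18375⁻¹ ≡ 6472 (mod 24137).
Then x ≡ 6472·18261 ≡ 10440 (mod 24137); the smallest non-negative solution is x = 10440.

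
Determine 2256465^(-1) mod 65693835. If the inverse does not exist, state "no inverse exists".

no inverse exists

Euclidean algorithm on 65693835, 2256465:
65693835 = 29×2256465 + 256350
2256465 = 8×256350 + 205665
256350 = 1×205665 + 50685
205665 = 4×50685 + 2925
50685 = 17×2925 + 960
2925 = 3×960 + 45
960 = 21×45 + 15
45 = 3×15 + 0
gcd(2256465, 65693835) = 15 ≠ 1, so 2256465 has no multiplicative inverse modulo 65693835.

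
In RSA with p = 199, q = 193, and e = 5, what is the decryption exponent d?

φ(n) = (p−1)(q−1) = 198·192 = 38016.
Need d with 5·d ≡ 1 (mod 38016). Apply the extended Euclidean algorithm:
38016 = 7603*5 + 1
5 = 5*1 + 0
Back-substitute:
1 = 38016 − 7603·5
So 5·(-7603) ≡ 1 (mod 38016), hence d ≡ -7603 ≡ 30413 (mod 38016).

30413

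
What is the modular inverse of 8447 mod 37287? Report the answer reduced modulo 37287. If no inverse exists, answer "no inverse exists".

Apply the Euclidean algorithm to 37287 and 8447:
37287 = 4·8447 + 3499
8447 = 2·3499 + 1449
3499 = 2·1449 + 601
1449 = 2·601 + 247
601 = 2·247 + 107
247 = 2·107 + 33
107 = 3·33 + 8
33 = 4·8 + 1
8 = 8·1 + 0
The gcd is 1. Working backward:
1 = 33 − 4·8
1 = −4·107 + 13·33
1 = 13·247 − 30·107
1 = −30·601 + 73·247
1 = 73·1449 − 176·601
1 = −176·3499 + 425·1449
1 = 425·8447 − 1026·3499
1 = −1026·37287 + 4529·8447
So 8447·4529 ≡ 1 (mod 37287).

4529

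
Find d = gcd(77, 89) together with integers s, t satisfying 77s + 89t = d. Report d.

1

Repeated division:
89 = 1·77 + 12
77 = 6·12 + 5
12 = 2·5 + 2
5 = 2·2 + 1
2 = 2·1 + 0
gcd(77, 89) = 1.
Express as a combination:
1 = 5 − 2·2
1 = −2·12 + 5·5
1 = 5·77 − 32·12
1 = −32·89 + 37·77
So 1 = (-32)·89 + (37)·77.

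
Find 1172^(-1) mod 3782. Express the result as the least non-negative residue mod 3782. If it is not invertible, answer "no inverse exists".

Euclidean algorithm on 3782, 1172:
3782 = 3*1172 + 266
1172 = 4*266 + 108
266 = 2*108 + 50
108 = 2*50 + 8
50 = 6*8 + 2
8 = 4*2 + 0
gcd(1172, 3782) = 2 ≠ 1, so 1172 has no multiplicative inverse modulo 3782.

no inverse exists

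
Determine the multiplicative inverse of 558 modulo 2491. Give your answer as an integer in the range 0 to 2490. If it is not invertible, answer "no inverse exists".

1308

gcd(2491, 558) by repeated division:
2491 = 4*558 + 259
558 = 2*259 + 40
259 = 6*40 + 19
40 = 2*19 + 2
19 = 9*2 + 1
2 = 2*1 + 0
Since gcd(558, 2491) = 1, back-substitute to write 1 as a combination:
1 = 19 − 9·2
1 = −9·40 + 19·19
1 = 19·259 − 123·40
1 = −123·558 + 265·259
1 = 265·2491 − 1183·558
So 558·(-1183) ≡ 1 (mod 2491), and -1183 ≡ 1308 (mod 2491).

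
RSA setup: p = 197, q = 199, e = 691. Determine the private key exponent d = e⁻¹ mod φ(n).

φ(n) = (p−1)(q−1) = 196·198 = 38808.
Need d with 691·d ≡ 1 (mod 38808). Apply the extended Euclidean algorithm:
38808 = 56*691 + 112
691 = 6*112 + 19
112 = 5*19 + 17
19 = 1*17 + 2
17 = 8*2 + 1
2 = 2*1 + 0
Back-substitute:
1 = 17 − 8·2
1 = −8·19 + 9·17
1 = 9·112 − 53·19
1 = −53·691 + 327·112
1 = 327·38808 − 18365·691
So 691·(-18365) ≡ 1 (mod 38808), hence d ≡ -18365 ≡ 20443 (mod 38808).

20443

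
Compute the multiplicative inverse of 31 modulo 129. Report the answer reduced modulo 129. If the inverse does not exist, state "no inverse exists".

Apply the Euclidean algorithm to 129 and 31:
129 = 4×31 + 5
31 = 6×5 + 1
5 = 5×1 + 0
gcd = 1, so the inverse exists. Back-substitute:
1 = 31 − 6·5
1 = −6·129 + 25·31
So 31·25 ≡ 1 (mod 129).

25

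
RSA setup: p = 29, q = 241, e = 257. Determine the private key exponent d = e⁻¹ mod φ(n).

φ(n) = (p−1)(q−1) = 28·240 = 6720.
Need d with 257·d ≡ 1 (mod 6720). Apply the extended Euclidean algorithm:
6720 = 26·257 + 38
257 = 6·38 + 29
38 = 1·29 + 9
29 = 3·9 + 2
9 = 4·2 + 1
2 = 2·1 + 0
Back-substitute:
1 = 9 − 4·2
1 = −4·29 + 13·9
1 = 13·38 − 17·29
1 = −17·257 + 115·38
1 = 115·6720 − 3007·257
So 257·(-3007) ≡ 1 (mod 6720), hence d ≡ -3007 ≡ 3713 (mod 6720).

3713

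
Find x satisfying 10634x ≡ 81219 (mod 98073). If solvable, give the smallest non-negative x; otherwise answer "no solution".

70791

First find gcd(10634, 98073):
98073 = 9·10634 + 2367
10634 = 4·2367 + 1166
2367 = 2·1166 + 35
1166 = 33·35 + 11
35 = 3·11 + 2
11 = 5·2 + 1
2 = 2·1 + 0
gcd = 1, so a unique solution mod 98073 exists.
Back-substitute for the Bézout coefficients:
1 = 11 − 5·2
1 = −5·35 + 16·11
1 = 16·1166 − 533·35
1 = −533·2367 + 1082·1166
1 = 1082·10634 − 4861·2367
1 = −4861·98073 + 44831·10634
So 10634·(44831) ≡ 1 (mod 98073), giving 10634⁻¹ ≡ 44831.
x ≡ 10634⁻¹·81219 ≡ 44831·81219 ≡ 70791 (mod 98073).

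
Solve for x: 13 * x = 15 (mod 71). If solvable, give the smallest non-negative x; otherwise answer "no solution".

23

First find gcd(13, 71):
71 = 5×13 + 6
13 = 2×6 + 1
6 = 6×1 + 0
gcd = 1, so a unique solution mod 71 exists.
Back-substitute for the Bézout coefficients:
1 = 13 − 2·6
1 = −2·71 + 11·13
So 13·(11) ≡ 1 (mod 71), giving 13⁻¹ ≡ 11.
x ≡ 13⁻¹·15 ≡ 11·15 ≡ 23 (mod 71).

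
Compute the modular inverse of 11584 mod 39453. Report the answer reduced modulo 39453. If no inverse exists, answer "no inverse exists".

gcd(39453, 11584) by repeated division:
39453 = 3·11584 + 4701
11584 = 2·4701 + 2182
4701 = 2·2182 + 337
2182 = 6·337 + 160
337 = 2·160 + 17
160 = 9·17 + 7
17 = 2·7 + 3
7 = 2·3 + 1
3 = 3·1 + 0
gcd = 1, so the inverse exists. Back-substitute:
1 = 7 − 2·3
1 = −2·17 + 5·7
1 = 5·160 − 47·17
1 = −47·337 + 99·160
1 = 99·2182 − 641·337
1 = −641·4701 + 1381·2182
1 = 1381·11584 − 3403·4701
1 = −3403·39453 + 11590·11584
So 11584·11590 ≡ 1 (mod 39453).

11590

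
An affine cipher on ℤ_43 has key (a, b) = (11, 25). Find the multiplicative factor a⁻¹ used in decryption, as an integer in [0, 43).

Apply the Euclidean algorithm to 43 and 11:
43 = 3*11 + 10
11 = 1*10 + 1
10 = 10*1 + 0
Since gcd(11, 43) = 1, back-substitute to write 1 as a combination:
1 = 11 − 10
1 = −43 + 4·11
So 11·4 ≡ 1 (mod 43).

4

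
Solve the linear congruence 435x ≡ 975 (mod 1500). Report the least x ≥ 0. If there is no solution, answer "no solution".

First find gcd(435, 1500):
1500 = 3×435 + 195
435 = 2×195 + 45
195 = 4×45 + 15
45 = 3×15 + 0
gcd = 15 and 15 | 975, so solutions exist. Divide through by 15: 29x ≡ 65 (mod 100).
Now find 29⁻¹ mod 100:
100 = 3·29 + 13
29 = 2·13 + 3
13 = 4·3 + 1
3 = 3·1 + 0
Back-substitute:
1 = 13 − 4·3
1 = −4·29 + 9·13
1 = 9·100 − 31·29
So 29·(-31) ≡ 1 (mod 100), i.e. 29⁻¹ ≡ 69.
Then x ≡ 69·65 ≡ 85 (mod 100); the smallest non-negative solution is x = 85.

85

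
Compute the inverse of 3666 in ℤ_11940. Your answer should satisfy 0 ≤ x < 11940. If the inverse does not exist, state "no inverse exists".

Compute gcd(3666, 11940):
11940 = 3·3666 + 942
3666 = 3·942 + 840
942 = 1·840 + 102
840 = 8·102 + 24
102 = 4·24 + 6
24 = 4·6 + 0
gcd(3666, 11940) = 6 ≠ 1, so 3666 has no multiplicative inverse modulo 11940.

no inverse exists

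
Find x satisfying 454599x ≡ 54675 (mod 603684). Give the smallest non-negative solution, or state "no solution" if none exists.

18525

First find gcd(454599, 603684):
603684 = 1×454599 + 149085
454599 = 3×149085 + 7344
149085 = 20×7344 + 2205
7344 = 3×2205 + 729
2205 = 3×729 + 18
729 = 40×18 + 9
18 = 2×9 + 0
gcd = 9 and 9 | 54675, so solutions exist. Divide through by 9: 50511x ≡ 6075 (mod 67076).
Now find 50511⁻¹ mod 67076:
67076 = 1*50511 + 16565
50511 = 3*16565 + 816
16565 = 20*816 + 245
816 = 3*245 + 81
245 = 3*81 + 2
81 = 40*2 + 1
2 = 2*1 + 0
Back-substitute:
1 = 81 − 40·2
1 = −40·245 + 121·81
1 = 121·816 − 403·245
1 = −403·16565 + 8181·816
1 = 8181·50511 − 24946·16565
1 = −24946·67076 + 33127·50511
So 50511⁻¹ ≡ 33127 (mod 67076).
Then x ≡ 33127·6075 ≡ 18525 (mod 67076); the smallest non-negative solution is x = 18525.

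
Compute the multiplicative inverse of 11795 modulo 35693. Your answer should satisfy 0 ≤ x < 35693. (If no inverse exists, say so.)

no inverse exists

Compute gcd(11795, 35693):
35693 = 3·11795 + 308
11795 = 38·308 + 91
308 = 3·91 + 35
91 = 2·35 + 21
35 = 1·21 + 14
21 = 1·14 + 7
14 = 2·7 + 0
The gcd is 7, not 1, hence no inverse exists.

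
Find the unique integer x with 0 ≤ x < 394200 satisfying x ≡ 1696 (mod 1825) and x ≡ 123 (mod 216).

65571

Write x = 1696 + 1825·k. Then 1825·k ≡ 123 − 1696 ≡ 155 (mod 216).
Need 1825⁻¹ mod 216. Extended Euclid on (216, 97):
216 = 2×97 + 22
97 = 4×22 + 9
22 = 2×9 + 4
9 = 2×4 + 1
4 = 4×1 + 0
Back-substitute:
1 = 9 − 2·4
1 = −2·22 + 5·9
1 = 5·97 − 22·22
1 = −22·216 + 49·97
1825⁻¹ ≡ 49 (mod 216), so k ≡ 49·155 ≡ 35 (mod 216).
x = 1696 + 1825·35 = 65571.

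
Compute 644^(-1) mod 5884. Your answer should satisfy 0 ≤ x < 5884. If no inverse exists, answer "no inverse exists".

no inverse exists

Compute gcd(644, 5884):
5884 = 9×644 + 88
644 = 7×88 + 28
88 = 3×28 + 4
28 = 7×4 + 0
Since gcd = 4 > 1, 644 is not a unit mod 5884.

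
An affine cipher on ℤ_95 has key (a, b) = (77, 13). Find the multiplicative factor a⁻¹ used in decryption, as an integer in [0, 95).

Extended Euclidean algorithm:
95 = 1*77 + 18
77 = 4*18 + 5
18 = 3*5 + 3
5 = 1*3 + 2
3 = 1*2 + 1
2 = 2*1 + 0
gcd = 1, so the inverse exists. Back-substitute:
1 = 3 − 2
1 = −5 + 2·3
1 = 2·18 − 7·5
1 = −7·77 + 30·18
1 = 30·95 − 37·77
So 77·(-37) ≡ 1 (mod 95), and -37 ≡ 58 (mod 95).

58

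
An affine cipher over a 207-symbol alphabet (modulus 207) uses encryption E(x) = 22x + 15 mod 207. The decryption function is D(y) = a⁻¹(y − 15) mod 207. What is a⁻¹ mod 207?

160

Run Euclid on (207, 22):
207 = 9×22 + 9
22 = 2×9 + 4
9 = 2×4 + 1
4 = 4×1 + 0
The gcd is 1. Working backward:
1 = 9 − 2·4
1 = −2·22 + 5·9
1 = 5·207 − 47·22
Thus 22·(-47) ≡ 1 (mod 207); reducing, -47 mod 207 = 160.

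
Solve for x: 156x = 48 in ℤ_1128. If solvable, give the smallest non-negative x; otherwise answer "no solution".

First find gcd(156, 1128):
1128 = 7*156 + 36
156 = 4*36 + 12
36 = 3*12 + 0
gcd = 12 and 12 | 48, so solutions exist. Divide through by 12: 13x ≡ 4 (mod 94).
Now find 13⁻¹ mod 94:
94 = 7*13 + 3
13 = 4*3 + 1
3 = 3*1 + 0
Back-substitute:
1 = 13 − 4·3
1 = −4·94 + 29·13
So 13⁻¹ ≡ 29 (mod 94).
Then x ≡ 29·4 ≡ 22 (mod 94); the smallest non-negative solution is x = 22.

22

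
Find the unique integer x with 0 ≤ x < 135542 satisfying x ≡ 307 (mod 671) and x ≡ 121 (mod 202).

15069

Write x = 307 + 671·k. Then 671·k ≡ 121 − 307 ≡ 16 (mod 202).
Need 671⁻¹ mod 202. Extended Euclid on (202, 65):
202 = 3×65 + 7
65 = 9×7 + 2
7 = 3×2 + 1
2 = 2×1 + 0
Back-substitute:
1 = 7 − 3·2
1 = −3·65 + 28·7
1 = 28·202 − 87·65
671⁻¹ ≡ 115 (mod 202), so k ≡ 115·16 ≡ 22 (mod 202).
x = 307 + 671·22 = 15069.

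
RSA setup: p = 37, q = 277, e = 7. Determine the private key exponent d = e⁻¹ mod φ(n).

φ(n) = (p−1)(q−1) = 36·276 = 9936.
Need d with 7·d ≡ 1 (mod 9936). Apply the extended Euclidean algorithm:
9936 = 1419×7 + 3
7 = 2×3 + 1
3 = 3×1 + 0
Back-substitute:
1 = 7 − 2·3
1 = −2·9936 + 2839·7
So 7·2839 ≡ 1 (mod 9936), hence d = 2839.

2839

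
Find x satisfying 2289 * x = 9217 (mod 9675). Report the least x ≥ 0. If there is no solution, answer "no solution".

no solution

gcd(2289, 9675):
9675 = 4*2289 + 519
2289 = 4*519 + 213
519 = 2*213 + 93
213 = 2*93 + 27
93 = 3*27 + 12
27 = 2*12 + 3
12 = 4*3 + 0
gcd = 3, but 3 ∤ 9217, so the congruence has no solution.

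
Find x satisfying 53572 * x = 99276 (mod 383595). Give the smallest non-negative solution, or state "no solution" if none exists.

21798

First find gcd(53572, 383595):
383595 = 7·53572 + 8591
53572 = 6·8591 + 2026
8591 = 4·2026 + 487
2026 = 4·487 + 78
487 = 6·78 + 19
78 = 4·19 + 2
19 = 9·2 + 1
2 = 2·1 + 0
gcd = 1, so a unique solution mod 383595 exists.
Back-substitute for the Bézout coefficients:
1 = 19 − 9·2
1 = −9·78 + 37·19
1 = 37·487 − 231·78
1 = −231·2026 + 961·487
1 = 961·8591 − 4075·2026
1 = −4075·53572 + 25411·8591
1 = 25411·383595 − 181952·53572
So 53572·(-181952) ≡ 1 (mod 383595), giving 53572⁻¹ ≡ 201643.
x ≡ 53572⁻¹·99276 ≡ 201643·99276 ≡ 21798 (mod 383595).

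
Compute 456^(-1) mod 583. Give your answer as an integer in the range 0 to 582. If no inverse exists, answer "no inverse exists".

482

gcd(583, 456) by repeated division:
583 = 1·456 + 127
456 = 3·127 + 75
127 = 1·75 + 52
75 = 1·52 + 23
52 = 2·23 + 6
23 = 3·6 + 5
6 = 1·5 + 1
5 = 5·1 + 0
The gcd is 1. Working backward:
1 = 6 − 5
1 = −23 + 4·6
1 = 4·52 − 9·23
1 = −9·75 + 13·52
1 = 13·127 − 22·75
1 = −22·456 + 79·127
1 = 79·583 − 101·456
Hence 456⁻¹ ≡ -101 ≡ 482 (mod 583).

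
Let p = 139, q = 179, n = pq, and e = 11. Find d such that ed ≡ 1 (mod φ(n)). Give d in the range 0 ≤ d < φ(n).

φ(n) = (p−1)(q−1) = 138·178 = 24564.
Need d with 11·d ≡ 1 (mod 24564). Apply the extended Euclidean algorithm:
24564 = 2233×11 + 1
11 = 11×1 + 0
Back-substitute:
1 = 24564 − 2233·11
So 11·(-2233) ≡ 1 (mod 24564), hence d ≡ -2233 ≡ 22331 (mod 24564).

22331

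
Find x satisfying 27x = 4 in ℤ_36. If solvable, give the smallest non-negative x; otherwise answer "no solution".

gcd(27, 36):
36 = 1·27 + 9
27 = 3·9 + 0
gcd = 9, but 9 ∤ 4, so the congruence has no solution.

no solution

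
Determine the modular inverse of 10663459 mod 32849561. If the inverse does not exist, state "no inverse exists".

27642281

Extended Euclidean algorithm:
32849561 = 3×10663459 + 859184
10663459 = 12×859184 + 353251
859184 = 2×353251 + 152682
353251 = 2×152682 + 47887
152682 = 3×47887 + 9021
47887 = 5×9021 + 2782
9021 = 3×2782 + 675
2782 = 4×675 + 82
675 = 8×82 + 19
82 = 4×19 + 6
19 = 3×6 + 1
6 = 6×1 + 0
The gcd is 1. Working backward:
1 = 19 − 3·6
1 = −3·82 + 13·19
1 = 13·675 − 107·82
1 = −107·2782 + 441·675
1 = 441·9021 − 1430·2782
1 = −1430·47887 + 7591·9021
1 = 7591·152682 − 24203·47887
1 = −24203·353251 + 55997·152682
1 = 55997·859184 − 136197·353251
1 = −136197·10663459 + 1690361·859184
1 = 1690361·32849561 − 5207280·10663459
So 10663459·(-5207280) ≡ 1 (mod 32849561), and -5207280 ≡ 27642281 (mod 32849561).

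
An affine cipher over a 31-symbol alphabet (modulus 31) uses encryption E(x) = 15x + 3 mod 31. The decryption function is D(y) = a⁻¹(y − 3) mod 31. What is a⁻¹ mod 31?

29

Run Euclid on (31, 15):
31 = 2·15 + 1
15 = 15·1 + 0
The gcd is 1. Working backward:
1 = 31 − 2·15
So 15·(-2) ≡ 1 (mod 31), and -2 ≡ 29 (mod 31).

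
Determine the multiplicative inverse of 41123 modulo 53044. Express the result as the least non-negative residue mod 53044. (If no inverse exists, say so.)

50659

gcd(53044, 41123) by repeated division:
53044 = 1×41123 + 11921
41123 = 3×11921 + 5360
11921 = 2×5360 + 1201
5360 = 4×1201 + 556
1201 = 2×556 + 89
556 = 6×89 + 22
89 = 4×22 + 1
22 = 22×1 + 0
The gcd is 1. Working backward:
1 = 89 − 4·22
1 = −4·556 + 25·89
1 = 25·1201 − 54·556
1 = −54·5360 + 241·1201
1 = 241·11921 − 536·5360
1 = −536·41123 + 1849·11921
1 = 1849·53044 − 2385·41123
So 41123·(-2385) ≡ 1 (mod 53044), and -2385 ≡ 50659 (mod 53044).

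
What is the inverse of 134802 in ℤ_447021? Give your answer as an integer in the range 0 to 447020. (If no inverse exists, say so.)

Compute gcd(134802, 447021):
447021 = 3*134802 + 42615
134802 = 3*42615 + 6957
42615 = 6*6957 + 873
6957 = 7*873 + 846
873 = 1*846 + 27
846 = 31*27 + 9
27 = 3*9 + 0
The gcd is 9, not 1, hence no inverse exists.

no inverse exists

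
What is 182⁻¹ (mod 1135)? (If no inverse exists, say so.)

343

Extended Euclidean algorithm:
1135 = 6×182 + 43
182 = 4×43 + 10
43 = 4×10 + 3
10 = 3×3 + 1
3 = 3×1 + 0
Since gcd(182, 1135) = 1, back-substitute to write 1 as a combination:
1 = 10 − 3·3
1 = −3·43 + 13·10
1 = 13·182 − 55·43
1 = −55·1135 + 343·182
So 182·343 ≡ 1 (mod 1135).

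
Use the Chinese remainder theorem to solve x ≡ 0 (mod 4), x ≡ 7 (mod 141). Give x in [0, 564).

Write x = 0 + 4·k. Then 4·k ≡ 7 − 0 ≡ 7 (mod 141).
Need 4⁻¹ mod 141. Extended Euclid on (141, 4):
141 = 35·4 + 1
4 = 4·1 + 0
Back-substitute:
1 = 141 − 35·4
4⁻¹ ≡ 106 (mod 141), so k ≡ 106·7 ≡ 37 (mod 141).
x = 0 + 4·37 = 148.

148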